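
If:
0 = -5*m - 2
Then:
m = -2/5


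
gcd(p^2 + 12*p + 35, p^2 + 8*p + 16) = 1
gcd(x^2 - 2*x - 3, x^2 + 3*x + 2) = x + 1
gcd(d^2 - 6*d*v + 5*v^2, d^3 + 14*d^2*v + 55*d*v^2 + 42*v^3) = 1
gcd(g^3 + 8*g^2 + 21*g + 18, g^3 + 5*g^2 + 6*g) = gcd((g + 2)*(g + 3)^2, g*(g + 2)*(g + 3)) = g^2 + 5*g + 6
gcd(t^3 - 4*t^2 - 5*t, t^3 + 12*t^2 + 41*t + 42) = 1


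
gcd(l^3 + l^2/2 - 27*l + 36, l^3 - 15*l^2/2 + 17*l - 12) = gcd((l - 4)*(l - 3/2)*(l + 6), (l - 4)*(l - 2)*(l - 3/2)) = l^2 - 11*l/2 + 6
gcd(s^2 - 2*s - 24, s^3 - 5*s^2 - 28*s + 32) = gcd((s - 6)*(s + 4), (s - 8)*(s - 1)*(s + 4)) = s + 4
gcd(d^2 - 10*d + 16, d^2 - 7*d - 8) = d - 8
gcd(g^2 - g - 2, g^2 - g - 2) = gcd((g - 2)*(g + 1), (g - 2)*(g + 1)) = g^2 - g - 2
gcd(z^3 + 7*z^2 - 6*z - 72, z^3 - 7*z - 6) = z - 3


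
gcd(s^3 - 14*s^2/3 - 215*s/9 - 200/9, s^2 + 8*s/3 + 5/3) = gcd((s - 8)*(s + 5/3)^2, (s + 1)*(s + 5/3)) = s + 5/3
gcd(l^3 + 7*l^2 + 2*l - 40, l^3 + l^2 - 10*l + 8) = l^2 + 2*l - 8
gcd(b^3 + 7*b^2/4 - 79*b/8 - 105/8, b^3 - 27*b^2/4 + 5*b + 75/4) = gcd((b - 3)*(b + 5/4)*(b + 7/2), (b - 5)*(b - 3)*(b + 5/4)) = b^2 - 7*b/4 - 15/4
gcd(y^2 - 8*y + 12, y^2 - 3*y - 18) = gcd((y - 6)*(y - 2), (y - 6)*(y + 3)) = y - 6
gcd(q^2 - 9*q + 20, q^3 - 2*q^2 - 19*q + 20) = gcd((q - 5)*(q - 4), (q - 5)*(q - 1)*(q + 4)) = q - 5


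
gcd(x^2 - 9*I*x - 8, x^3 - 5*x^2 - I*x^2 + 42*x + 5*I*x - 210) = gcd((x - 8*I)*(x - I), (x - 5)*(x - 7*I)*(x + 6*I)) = 1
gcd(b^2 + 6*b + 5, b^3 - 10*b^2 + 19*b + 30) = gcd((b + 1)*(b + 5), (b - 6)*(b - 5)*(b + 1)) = b + 1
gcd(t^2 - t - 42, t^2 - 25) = 1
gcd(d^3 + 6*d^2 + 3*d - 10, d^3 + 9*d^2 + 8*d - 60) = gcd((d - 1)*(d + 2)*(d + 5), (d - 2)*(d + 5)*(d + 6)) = d + 5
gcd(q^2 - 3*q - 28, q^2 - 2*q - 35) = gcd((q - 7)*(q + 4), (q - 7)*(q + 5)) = q - 7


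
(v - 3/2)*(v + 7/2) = v^2 + 2*v - 21/4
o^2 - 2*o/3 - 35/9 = (o - 7/3)*(o + 5/3)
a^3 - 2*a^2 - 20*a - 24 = (a - 6)*(a + 2)^2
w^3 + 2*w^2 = w^2*(w + 2)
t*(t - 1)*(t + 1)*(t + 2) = t^4 + 2*t^3 - t^2 - 2*t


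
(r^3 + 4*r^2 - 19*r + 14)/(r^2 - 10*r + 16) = (r^2 + 6*r - 7)/(r - 8)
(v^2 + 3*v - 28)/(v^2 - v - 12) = (v + 7)/(v + 3)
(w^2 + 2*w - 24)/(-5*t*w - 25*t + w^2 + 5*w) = (-w^2 - 2*w + 24)/(5*t*w + 25*t - w^2 - 5*w)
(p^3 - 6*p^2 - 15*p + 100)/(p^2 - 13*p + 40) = (p^2 - p - 20)/(p - 8)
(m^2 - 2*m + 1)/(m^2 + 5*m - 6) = (m - 1)/(m + 6)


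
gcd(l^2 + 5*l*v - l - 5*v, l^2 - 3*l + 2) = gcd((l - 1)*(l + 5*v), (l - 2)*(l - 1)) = l - 1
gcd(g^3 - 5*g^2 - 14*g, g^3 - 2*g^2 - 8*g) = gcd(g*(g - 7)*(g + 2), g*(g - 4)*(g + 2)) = g^2 + 2*g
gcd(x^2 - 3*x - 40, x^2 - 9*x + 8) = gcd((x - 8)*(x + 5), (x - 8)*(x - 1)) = x - 8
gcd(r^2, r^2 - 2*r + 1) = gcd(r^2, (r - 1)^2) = 1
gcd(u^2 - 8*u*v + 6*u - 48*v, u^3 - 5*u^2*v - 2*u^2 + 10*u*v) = 1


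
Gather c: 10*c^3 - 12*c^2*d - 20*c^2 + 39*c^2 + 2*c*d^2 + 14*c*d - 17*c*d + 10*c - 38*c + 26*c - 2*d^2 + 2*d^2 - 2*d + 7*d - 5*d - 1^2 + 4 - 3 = 10*c^3 + c^2*(19 - 12*d) + c*(2*d^2 - 3*d - 2)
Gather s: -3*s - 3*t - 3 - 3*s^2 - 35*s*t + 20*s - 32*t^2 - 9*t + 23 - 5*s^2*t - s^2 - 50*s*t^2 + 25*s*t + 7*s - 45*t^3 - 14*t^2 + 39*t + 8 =s^2*(-5*t - 4) + s*(-50*t^2 - 10*t + 24) - 45*t^3 - 46*t^2 + 27*t + 28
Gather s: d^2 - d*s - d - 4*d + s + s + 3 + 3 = d^2 - 5*d + s*(2 - d) + 6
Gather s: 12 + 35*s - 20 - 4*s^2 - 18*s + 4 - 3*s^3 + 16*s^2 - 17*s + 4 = -3*s^3 + 12*s^2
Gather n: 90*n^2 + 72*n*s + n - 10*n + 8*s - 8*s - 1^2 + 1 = 90*n^2 + n*(72*s - 9)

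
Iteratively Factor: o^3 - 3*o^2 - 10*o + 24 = (o + 3)*(o^2 - 6*o + 8) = (o - 4)*(o + 3)*(o - 2)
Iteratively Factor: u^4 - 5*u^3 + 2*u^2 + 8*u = (u - 2)*(u^3 - 3*u^2 - 4*u) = (u - 4)*(u - 2)*(u^2 + u) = (u - 4)*(u - 2)*(u + 1)*(u)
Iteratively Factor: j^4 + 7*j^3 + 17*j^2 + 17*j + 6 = (j + 1)*(j^3 + 6*j^2 + 11*j + 6) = (j + 1)^2*(j^2 + 5*j + 6) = (j + 1)^2*(j + 3)*(j + 2)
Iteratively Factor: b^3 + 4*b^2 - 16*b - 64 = (b - 4)*(b^2 + 8*b + 16) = (b - 4)*(b + 4)*(b + 4)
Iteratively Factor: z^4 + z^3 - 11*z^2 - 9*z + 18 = (z - 1)*(z^3 + 2*z^2 - 9*z - 18) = (z - 1)*(z + 2)*(z^2 - 9) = (z - 1)*(z + 2)*(z + 3)*(z - 3)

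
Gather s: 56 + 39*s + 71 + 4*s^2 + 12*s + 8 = 4*s^2 + 51*s + 135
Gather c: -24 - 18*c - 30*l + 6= -18*c - 30*l - 18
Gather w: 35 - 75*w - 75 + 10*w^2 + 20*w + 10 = 10*w^2 - 55*w - 30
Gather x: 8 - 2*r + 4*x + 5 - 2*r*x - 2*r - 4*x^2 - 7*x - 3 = -4*r - 4*x^2 + x*(-2*r - 3) + 10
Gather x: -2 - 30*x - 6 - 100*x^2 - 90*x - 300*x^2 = -400*x^2 - 120*x - 8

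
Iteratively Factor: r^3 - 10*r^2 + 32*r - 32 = (r - 4)*(r^2 - 6*r + 8) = (r - 4)*(r - 2)*(r - 4)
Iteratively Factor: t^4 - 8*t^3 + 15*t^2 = (t - 3)*(t^3 - 5*t^2) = t*(t - 3)*(t^2 - 5*t) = t*(t - 5)*(t - 3)*(t)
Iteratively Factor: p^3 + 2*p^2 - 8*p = (p)*(p^2 + 2*p - 8) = p*(p + 4)*(p - 2)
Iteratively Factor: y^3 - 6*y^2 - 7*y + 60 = (y - 4)*(y^2 - 2*y - 15) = (y - 5)*(y - 4)*(y + 3)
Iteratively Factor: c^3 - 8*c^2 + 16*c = (c - 4)*(c^2 - 4*c) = (c - 4)^2*(c)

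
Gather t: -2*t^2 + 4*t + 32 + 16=-2*t^2 + 4*t + 48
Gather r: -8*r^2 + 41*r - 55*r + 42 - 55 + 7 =-8*r^2 - 14*r - 6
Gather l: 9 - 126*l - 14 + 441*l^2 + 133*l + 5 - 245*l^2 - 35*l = 196*l^2 - 28*l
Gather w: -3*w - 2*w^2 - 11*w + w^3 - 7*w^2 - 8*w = w^3 - 9*w^2 - 22*w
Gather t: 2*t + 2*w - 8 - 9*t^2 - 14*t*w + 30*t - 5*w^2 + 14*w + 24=-9*t^2 + t*(32 - 14*w) - 5*w^2 + 16*w + 16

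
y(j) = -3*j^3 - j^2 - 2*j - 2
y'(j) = -9*j^2 - 2*j - 2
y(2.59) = -66.01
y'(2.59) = -67.55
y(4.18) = -246.94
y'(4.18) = -167.61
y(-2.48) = 42.57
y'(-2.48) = -52.39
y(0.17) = -2.38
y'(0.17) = -2.60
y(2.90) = -89.38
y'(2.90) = -83.49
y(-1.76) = 14.78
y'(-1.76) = -26.36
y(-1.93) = 19.70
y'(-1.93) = -31.66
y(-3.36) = 107.23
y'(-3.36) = -96.89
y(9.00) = -2288.00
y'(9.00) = -749.00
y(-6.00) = 622.00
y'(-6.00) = -314.00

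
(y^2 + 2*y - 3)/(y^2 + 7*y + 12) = (y - 1)/(y + 4)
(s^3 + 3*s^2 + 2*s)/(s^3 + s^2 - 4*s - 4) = s/(s - 2)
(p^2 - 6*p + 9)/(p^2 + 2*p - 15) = (p - 3)/(p + 5)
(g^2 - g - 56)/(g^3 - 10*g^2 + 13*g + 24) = (g + 7)/(g^2 - 2*g - 3)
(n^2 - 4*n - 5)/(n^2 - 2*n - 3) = (n - 5)/(n - 3)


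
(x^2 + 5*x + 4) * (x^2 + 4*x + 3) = x^4 + 9*x^3 + 27*x^2 + 31*x + 12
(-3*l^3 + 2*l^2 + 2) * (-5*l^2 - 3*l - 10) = 15*l^5 - l^4 + 24*l^3 - 30*l^2 - 6*l - 20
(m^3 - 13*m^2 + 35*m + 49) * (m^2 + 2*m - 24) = m^5 - 11*m^4 - 15*m^3 + 431*m^2 - 742*m - 1176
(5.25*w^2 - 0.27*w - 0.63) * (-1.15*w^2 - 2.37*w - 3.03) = -6.0375*w^4 - 12.132*w^3 - 14.5431*w^2 + 2.3112*w + 1.9089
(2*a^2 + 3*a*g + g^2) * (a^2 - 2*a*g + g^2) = 2*a^4 - a^3*g - 3*a^2*g^2 + a*g^3 + g^4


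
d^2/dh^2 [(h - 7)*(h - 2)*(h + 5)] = 6*h - 8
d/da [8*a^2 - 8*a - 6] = 16*a - 8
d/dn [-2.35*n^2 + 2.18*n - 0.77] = 2.18 - 4.7*n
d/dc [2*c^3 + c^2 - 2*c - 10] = 6*c^2 + 2*c - 2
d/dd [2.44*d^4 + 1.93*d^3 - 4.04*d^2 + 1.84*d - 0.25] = 9.76*d^3 + 5.79*d^2 - 8.08*d + 1.84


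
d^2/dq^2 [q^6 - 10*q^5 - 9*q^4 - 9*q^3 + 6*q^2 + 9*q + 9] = 30*q^4 - 200*q^3 - 108*q^2 - 54*q + 12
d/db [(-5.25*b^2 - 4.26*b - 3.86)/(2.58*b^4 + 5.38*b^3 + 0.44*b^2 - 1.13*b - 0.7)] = (27.09*b^5 + 61.2174*b^4 + 85.6728*b^3 + 70.1073*b^2 + 10.7468*b - 1.3798)/(6.6564*b^8 + 27.7608*b^7 + 31.2148*b^6 - 1.0964*b^5 - 15.5772*b^4 - 8.5264*b^3 + 0.6609*b^2 + 1.582*b + 0.49)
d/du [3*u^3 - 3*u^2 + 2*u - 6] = 9*u^2 - 6*u + 2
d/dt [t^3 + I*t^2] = t*(3*t + 2*I)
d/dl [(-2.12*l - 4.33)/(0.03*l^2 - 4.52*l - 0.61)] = (0.0636*l^2 + 0.2598*l - 18.2784)/(0.0009*l^4 - 0.2712*l^3 + 20.3938*l^2 + 5.5144*l + 0.3721)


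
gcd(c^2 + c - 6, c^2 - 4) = c - 2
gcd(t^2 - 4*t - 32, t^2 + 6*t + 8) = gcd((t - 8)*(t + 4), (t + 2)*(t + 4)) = t + 4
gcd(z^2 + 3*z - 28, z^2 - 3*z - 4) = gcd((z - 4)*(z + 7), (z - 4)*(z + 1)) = z - 4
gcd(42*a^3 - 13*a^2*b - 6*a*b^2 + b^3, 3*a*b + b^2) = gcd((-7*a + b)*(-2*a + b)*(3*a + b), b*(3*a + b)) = 3*a + b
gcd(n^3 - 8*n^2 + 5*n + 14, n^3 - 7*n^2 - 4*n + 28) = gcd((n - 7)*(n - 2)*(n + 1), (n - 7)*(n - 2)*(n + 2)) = n^2 - 9*n + 14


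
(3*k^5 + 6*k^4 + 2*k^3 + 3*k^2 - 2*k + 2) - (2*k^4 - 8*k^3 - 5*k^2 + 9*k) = 3*k^5 + 4*k^4 + 10*k^3 + 8*k^2 - 11*k + 2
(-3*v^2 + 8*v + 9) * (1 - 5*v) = 15*v^3 - 43*v^2 - 37*v + 9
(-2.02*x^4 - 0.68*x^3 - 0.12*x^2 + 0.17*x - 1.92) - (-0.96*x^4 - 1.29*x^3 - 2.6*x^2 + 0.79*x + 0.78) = -1.06*x^4 + 0.61*x^3 + 2.48*x^2 - 0.62*x - 2.7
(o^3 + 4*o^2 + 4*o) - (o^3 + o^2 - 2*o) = 3*o^2 + 6*o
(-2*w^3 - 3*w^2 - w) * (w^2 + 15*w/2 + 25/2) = -2*w^5 - 18*w^4 - 97*w^3/2 - 45*w^2 - 25*w/2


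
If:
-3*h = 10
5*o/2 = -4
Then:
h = -10/3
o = -8/5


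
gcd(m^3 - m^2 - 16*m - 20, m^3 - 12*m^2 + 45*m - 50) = m - 5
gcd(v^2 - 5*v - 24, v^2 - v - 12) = v + 3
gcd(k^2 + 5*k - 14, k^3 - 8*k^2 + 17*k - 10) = k - 2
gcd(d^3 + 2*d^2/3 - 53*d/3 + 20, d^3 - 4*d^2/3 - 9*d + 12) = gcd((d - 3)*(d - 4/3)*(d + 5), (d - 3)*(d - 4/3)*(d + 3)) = d^2 - 13*d/3 + 4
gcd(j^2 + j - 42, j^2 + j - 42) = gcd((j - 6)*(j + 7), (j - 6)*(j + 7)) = j^2 + j - 42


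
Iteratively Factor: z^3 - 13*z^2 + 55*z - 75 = (z - 5)*(z^2 - 8*z + 15) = (z - 5)*(z - 3)*(z - 5)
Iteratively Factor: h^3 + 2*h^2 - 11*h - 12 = (h + 1)*(h^2 + h - 12) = (h + 1)*(h + 4)*(h - 3)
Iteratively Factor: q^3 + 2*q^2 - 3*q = (q)*(q^2 + 2*q - 3) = q*(q + 3)*(q - 1)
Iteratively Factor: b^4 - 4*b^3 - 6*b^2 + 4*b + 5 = (b - 5)*(b^3 + b^2 - b - 1) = (b - 5)*(b - 1)*(b^2 + 2*b + 1) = (b - 5)*(b - 1)*(b + 1)*(b + 1)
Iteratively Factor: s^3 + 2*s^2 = (s)*(s^2 + 2*s) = s*(s + 2)*(s)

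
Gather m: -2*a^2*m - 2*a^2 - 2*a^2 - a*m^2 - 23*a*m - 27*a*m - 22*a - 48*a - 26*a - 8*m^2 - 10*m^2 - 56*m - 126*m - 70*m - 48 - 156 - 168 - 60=-4*a^2 - 96*a + m^2*(-a - 18) + m*(-2*a^2 - 50*a - 252) - 432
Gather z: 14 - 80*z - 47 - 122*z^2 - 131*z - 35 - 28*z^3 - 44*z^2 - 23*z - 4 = -28*z^3 - 166*z^2 - 234*z - 72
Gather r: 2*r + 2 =2*r + 2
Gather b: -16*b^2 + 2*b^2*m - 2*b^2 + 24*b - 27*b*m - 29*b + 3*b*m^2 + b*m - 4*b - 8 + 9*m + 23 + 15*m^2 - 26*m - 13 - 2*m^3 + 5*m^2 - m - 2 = b^2*(2*m - 18) + b*(3*m^2 - 26*m - 9) - 2*m^3 + 20*m^2 - 18*m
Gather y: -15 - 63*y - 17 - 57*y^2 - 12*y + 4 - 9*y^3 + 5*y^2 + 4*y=-9*y^3 - 52*y^2 - 71*y - 28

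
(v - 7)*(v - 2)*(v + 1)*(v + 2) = v^4 - 6*v^3 - 11*v^2 + 24*v + 28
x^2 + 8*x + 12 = (x + 2)*(x + 6)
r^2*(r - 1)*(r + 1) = r^4 - r^2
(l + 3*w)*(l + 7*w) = l^2 + 10*l*w + 21*w^2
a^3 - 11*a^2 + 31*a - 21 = (a - 7)*(a - 3)*(a - 1)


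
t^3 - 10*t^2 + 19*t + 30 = (t - 6)*(t - 5)*(t + 1)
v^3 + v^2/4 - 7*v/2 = v*(v - 7/4)*(v + 2)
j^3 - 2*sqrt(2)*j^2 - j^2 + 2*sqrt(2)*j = j*(j - 1)*(j - 2*sqrt(2))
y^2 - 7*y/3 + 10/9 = (y - 5/3)*(y - 2/3)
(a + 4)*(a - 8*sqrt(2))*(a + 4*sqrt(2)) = a^3 - 4*sqrt(2)*a^2 + 4*a^2 - 64*a - 16*sqrt(2)*a - 256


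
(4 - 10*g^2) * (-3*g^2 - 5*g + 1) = 30*g^4 + 50*g^3 - 22*g^2 - 20*g + 4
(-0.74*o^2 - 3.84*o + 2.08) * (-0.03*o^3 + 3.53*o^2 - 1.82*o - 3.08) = 0.0222*o^5 - 2.497*o^4 - 12.2708*o^3 + 16.6104*o^2 + 8.0416*o - 6.4064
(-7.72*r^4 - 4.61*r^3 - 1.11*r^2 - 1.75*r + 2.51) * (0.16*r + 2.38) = -1.2352*r^5 - 19.1112*r^4 - 11.1494*r^3 - 2.9218*r^2 - 3.7634*r + 5.9738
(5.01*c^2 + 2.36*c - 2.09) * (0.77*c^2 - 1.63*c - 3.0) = 3.8577*c^4 - 6.3491*c^3 - 20.4861*c^2 - 3.6733*c + 6.27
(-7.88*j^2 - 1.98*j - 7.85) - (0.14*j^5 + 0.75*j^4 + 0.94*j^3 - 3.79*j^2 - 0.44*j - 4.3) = -0.14*j^5 - 0.75*j^4 - 0.94*j^3 - 4.09*j^2 - 1.54*j - 3.55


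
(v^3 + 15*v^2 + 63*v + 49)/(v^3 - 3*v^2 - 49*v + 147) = (v^2 + 8*v + 7)/(v^2 - 10*v + 21)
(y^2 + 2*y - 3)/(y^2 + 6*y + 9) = (y - 1)/(y + 3)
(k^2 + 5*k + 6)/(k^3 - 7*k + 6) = (k + 2)/(k^2 - 3*k + 2)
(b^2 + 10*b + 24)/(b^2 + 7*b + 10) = (b^2 + 10*b + 24)/(b^2 + 7*b + 10)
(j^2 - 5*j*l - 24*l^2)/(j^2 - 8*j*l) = (j + 3*l)/j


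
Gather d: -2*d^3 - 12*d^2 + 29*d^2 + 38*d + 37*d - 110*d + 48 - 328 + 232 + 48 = -2*d^3 + 17*d^2 - 35*d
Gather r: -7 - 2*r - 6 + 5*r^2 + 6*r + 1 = 5*r^2 + 4*r - 12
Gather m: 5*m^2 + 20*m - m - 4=5*m^2 + 19*m - 4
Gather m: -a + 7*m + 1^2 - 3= -a + 7*m - 2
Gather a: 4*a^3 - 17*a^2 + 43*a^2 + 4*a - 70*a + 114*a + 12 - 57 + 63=4*a^3 + 26*a^2 + 48*a + 18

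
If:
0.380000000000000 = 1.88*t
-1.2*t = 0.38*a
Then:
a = -0.64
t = 0.20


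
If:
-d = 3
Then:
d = -3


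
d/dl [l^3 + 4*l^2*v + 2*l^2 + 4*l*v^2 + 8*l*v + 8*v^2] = 3*l^2 + 8*l*v + 4*l + 4*v^2 + 8*v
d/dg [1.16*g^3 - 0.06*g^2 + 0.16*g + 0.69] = 3.48*g^2 - 0.12*g + 0.16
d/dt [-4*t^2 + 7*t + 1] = 7 - 8*t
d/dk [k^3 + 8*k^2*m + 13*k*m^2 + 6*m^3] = 3*k^2 + 16*k*m + 13*m^2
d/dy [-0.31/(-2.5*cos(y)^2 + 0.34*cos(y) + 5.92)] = (1.55*cos(y) - 0.1054)*sin(y)/(-2.5*cos(y)^2 + 0.34*cos(y) + 5.92)^2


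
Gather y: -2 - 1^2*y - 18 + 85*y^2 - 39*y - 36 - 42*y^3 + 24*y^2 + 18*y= -42*y^3 + 109*y^2 - 22*y - 56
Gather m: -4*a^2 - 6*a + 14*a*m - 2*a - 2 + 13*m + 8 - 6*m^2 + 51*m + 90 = -4*a^2 - 8*a - 6*m^2 + m*(14*a + 64) + 96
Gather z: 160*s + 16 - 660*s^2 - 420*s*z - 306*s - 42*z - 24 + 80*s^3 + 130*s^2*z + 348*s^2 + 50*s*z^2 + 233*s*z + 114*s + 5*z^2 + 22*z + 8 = 80*s^3 - 312*s^2 - 32*s + z^2*(50*s + 5) + z*(130*s^2 - 187*s - 20)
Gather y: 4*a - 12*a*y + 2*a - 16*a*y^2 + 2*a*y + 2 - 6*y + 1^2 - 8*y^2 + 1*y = 6*a + y^2*(-16*a - 8) + y*(-10*a - 5) + 3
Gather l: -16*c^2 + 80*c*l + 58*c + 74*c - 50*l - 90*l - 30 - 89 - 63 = -16*c^2 + 132*c + l*(80*c - 140) - 182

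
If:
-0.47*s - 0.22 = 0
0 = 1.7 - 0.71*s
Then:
No Solution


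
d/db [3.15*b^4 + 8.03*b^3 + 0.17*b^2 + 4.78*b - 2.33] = 12.6*b^3 + 24.09*b^2 + 0.34*b + 4.78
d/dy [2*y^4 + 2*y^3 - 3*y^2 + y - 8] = 8*y^3 + 6*y^2 - 6*y + 1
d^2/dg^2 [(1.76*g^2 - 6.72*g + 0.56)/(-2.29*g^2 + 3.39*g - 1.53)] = (43.154592*g^3 + 19.3788959999999*g^2 - 115.185168*g + 52.522272)/(12.008989*g^6 - 53.332497*g^5 + 103.021146*g^4 - 110.223477*g^3 + 68.830722*g^2 - 23.806953*g + 3.581577)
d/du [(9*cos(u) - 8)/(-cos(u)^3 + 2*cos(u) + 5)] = 4*(-220*sin(u) - 18*sin(2*u) + 24*sin(3*u) - 9*sin(4*u))/(5*cos(u) - cos(3*u) + 20)^2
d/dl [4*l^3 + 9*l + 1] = 12*l^2 + 9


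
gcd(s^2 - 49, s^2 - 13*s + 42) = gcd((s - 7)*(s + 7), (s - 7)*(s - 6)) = s - 7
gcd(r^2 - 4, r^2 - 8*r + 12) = r - 2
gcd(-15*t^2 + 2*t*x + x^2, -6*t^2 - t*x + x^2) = -3*t + x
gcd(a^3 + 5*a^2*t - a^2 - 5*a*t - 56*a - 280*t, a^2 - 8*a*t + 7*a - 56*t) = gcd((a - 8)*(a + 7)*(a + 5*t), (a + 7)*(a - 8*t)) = a + 7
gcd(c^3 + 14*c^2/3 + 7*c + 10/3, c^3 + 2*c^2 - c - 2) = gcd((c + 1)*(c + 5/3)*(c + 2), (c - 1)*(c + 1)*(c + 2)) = c^2 + 3*c + 2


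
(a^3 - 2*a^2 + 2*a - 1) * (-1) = -a^3 + 2*a^2 - 2*a + 1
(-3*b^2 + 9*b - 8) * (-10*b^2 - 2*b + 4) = 30*b^4 - 84*b^3 + 50*b^2 + 52*b - 32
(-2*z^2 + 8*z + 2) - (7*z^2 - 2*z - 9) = -9*z^2 + 10*z + 11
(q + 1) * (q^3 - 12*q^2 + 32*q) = q^4 - 11*q^3 + 20*q^2 + 32*q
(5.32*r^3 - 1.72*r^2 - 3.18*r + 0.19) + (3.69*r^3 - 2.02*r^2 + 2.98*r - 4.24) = 9.01*r^3 - 3.74*r^2 - 0.2*r - 4.05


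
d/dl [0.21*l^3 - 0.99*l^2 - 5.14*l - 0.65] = 0.63*l^2 - 1.98*l - 5.14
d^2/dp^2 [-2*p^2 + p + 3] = -4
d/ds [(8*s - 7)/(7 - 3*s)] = 35/(3*s - 7)^2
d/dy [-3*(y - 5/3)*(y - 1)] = 8 - 6*y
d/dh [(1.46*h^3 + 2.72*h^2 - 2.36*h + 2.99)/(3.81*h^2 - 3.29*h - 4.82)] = (5.5626*h^4 - 9.6068*h^3 - 21.0688*h^2 - 49.0046*h + 21.2123)/(14.5161*h^4 - 25.0698*h^3 - 25.9043*h^2 + 31.7156*h + 23.2324)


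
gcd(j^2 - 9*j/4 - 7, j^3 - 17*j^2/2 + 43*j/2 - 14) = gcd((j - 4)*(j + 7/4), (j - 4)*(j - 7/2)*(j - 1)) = j - 4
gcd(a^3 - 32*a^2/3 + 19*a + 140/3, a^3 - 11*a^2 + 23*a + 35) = a^2 - 12*a + 35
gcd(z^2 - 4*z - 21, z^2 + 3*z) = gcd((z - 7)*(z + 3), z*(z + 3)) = z + 3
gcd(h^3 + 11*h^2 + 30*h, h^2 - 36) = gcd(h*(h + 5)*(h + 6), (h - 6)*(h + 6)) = h + 6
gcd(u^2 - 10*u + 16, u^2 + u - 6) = u - 2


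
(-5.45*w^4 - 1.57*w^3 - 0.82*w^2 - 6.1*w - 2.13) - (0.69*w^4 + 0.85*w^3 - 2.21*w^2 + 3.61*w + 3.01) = -6.14*w^4 - 2.42*w^3 + 1.39*w^2 - 9.71*w - 5.14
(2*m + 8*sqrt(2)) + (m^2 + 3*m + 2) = m^2 + 5*m + 2 + 8*sqrt(2)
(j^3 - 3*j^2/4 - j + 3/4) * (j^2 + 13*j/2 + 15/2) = j^5 + 23*j^4/4 + 13*j^3/8 - 91*j^2/8 - 21*j/8 + 45/8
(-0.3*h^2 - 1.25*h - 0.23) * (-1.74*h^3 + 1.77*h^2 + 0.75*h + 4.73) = 0.522*h^5 + 1.644*h^4 - 2.0373*h^3 - 2.7636*h^2 - 6.085*h - 1.0879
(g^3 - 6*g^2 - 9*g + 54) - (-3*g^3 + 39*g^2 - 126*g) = 4*g^3 - 45*g^2 + 117*g + 54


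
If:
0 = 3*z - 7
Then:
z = 7/3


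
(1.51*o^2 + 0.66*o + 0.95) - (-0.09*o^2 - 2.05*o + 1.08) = 1.6*o^2 + 2.71*o - 0.13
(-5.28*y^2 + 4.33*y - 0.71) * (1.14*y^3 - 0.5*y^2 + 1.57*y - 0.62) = -6.0192*y^5 + 7.5762*y^4 - 11.264*y^3 + 10.4267*y^2 - 3.7993*y + 0.4402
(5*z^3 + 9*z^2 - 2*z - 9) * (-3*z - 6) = -15*z^4 - 57*z^3 - 48*z^2 + 39*z + 54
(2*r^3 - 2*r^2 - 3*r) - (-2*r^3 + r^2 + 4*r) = 4*r^3 - 3*r^2 - 7*r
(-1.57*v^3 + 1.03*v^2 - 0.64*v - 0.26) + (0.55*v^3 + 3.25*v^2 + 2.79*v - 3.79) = -1.02*v^3 + 4.28*v^2 + 2.15*v - 4.05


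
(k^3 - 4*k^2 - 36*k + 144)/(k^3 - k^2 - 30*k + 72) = (k - 6)/(k - 3)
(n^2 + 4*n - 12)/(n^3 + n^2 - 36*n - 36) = (n - 2)/(n^2 - 5*n - 6)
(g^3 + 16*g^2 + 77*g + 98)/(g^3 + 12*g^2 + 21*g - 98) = (g + 2)/(g - 2)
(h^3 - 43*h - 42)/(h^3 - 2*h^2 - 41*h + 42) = (h + 1)/(h - 1)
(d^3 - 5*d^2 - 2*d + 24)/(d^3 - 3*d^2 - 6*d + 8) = (d - 3)/(d - 1)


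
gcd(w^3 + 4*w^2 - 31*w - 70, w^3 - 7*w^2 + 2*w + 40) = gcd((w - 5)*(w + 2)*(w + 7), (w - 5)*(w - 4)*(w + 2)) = w^2 - 3*w - 10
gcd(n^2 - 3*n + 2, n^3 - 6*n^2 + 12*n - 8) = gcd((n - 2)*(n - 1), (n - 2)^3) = n - 2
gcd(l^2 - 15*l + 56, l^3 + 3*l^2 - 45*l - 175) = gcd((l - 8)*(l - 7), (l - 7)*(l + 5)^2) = l - 7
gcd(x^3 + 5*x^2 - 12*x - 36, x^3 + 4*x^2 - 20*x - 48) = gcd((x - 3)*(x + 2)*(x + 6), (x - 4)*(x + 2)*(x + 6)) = x^2 + 8*x + 12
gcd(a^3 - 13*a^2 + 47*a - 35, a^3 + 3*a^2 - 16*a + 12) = a - 1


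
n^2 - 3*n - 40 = (n - 8)*(n + 5)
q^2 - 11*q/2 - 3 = (q - 6)*(q + 1/2)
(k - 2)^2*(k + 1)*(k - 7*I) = k^4 - 3*k^3 - 7*I*k^3 + 21*I*k^2 + 4*k - 28*I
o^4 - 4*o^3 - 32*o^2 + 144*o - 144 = (o - 6)*(o - 2)^2*(o + 6)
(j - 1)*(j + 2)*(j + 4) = j^3 + 5*j^2 + 2*j - 8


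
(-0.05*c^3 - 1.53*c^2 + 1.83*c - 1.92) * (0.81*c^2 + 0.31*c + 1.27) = -0.0405*c^5 - 1.2548*c^4 + 0.9445*c^3 - 2.931*c^2 + 1.7289*c - 2.4384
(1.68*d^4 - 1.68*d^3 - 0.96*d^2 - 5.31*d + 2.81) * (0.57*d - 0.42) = 0.9576*d^5 - 1.6632*d^4 + 0.1584*d^3 - 2.6235*d^2 + 3.8319*d - 1.1802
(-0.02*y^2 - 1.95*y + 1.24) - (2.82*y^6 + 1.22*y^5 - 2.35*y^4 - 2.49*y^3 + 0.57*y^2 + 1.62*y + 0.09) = -2.82*y^6 - 1.22*y^5 + 2.35*y^4 + 2.49*y^3 - 0.59*y^2 - 3.57*y + 1.15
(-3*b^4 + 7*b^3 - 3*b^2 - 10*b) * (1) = -3*b^4 + 7*b^3 - 3*b^2 - 10*b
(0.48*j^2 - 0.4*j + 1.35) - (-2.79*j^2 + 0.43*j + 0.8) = 3.27*j^2 - 0.83*j + 0.55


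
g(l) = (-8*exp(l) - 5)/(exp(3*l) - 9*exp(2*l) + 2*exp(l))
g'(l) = (-8*exp(l) - 5)*(-3*exp(3*l) + 18*exp(2*l) - 2*exp(l))/(exp(3*l) - 9*exp(2*l) + 2*exp(l))^2 - 8*exp(l)/(exp(3*l) - 9*exp(2*l) + 2*exp(l)) = (16*exp(3*l) - 57*exp(2*l) - 90*exp(l) + 10)*exp(-l)/(exp(4*l) - 18*exp(3*l) + 85*exp(2*l) - 36*exp(l) + 4)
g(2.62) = -0.12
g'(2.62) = 0.48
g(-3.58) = -107.07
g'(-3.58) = 87.25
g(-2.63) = -57.04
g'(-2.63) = 24.30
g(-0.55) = 5.83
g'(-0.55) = -12.26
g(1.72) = 0.52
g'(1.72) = 0.32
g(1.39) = 0.51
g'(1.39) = -0.18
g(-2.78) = -61.29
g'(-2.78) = 32.41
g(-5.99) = -1013.96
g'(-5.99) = 998.36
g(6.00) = 0.00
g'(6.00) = 0.00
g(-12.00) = -406902.23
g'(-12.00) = 406886.98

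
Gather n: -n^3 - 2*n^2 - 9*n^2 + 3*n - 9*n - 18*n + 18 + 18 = -n^3 - 11*n^2 - 24*n + 36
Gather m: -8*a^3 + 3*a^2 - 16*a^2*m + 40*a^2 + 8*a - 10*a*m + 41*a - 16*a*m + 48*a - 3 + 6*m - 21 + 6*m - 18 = -8*a^3 + 43*a^2 + 97*a + m*(-16*a^2 - 26*a + 12) - 42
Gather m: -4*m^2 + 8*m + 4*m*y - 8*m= -4*m^2 + 4*m*y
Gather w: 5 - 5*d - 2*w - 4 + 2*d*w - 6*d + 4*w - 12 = -11*d + w*(2*d + 2) - 11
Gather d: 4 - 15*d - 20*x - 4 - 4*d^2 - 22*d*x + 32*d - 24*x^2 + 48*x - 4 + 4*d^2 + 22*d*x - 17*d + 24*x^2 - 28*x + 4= 0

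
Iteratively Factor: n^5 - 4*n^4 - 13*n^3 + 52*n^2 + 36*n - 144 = (n + 2)*(n^4 - 6*n^3 - n^2 + 54*n - 72) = (n - 2)*(n + 2)*(n^3 - 4*n^2 - 9*n + 36) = (n - 2)*(n + 2)*(n + 3)*(n^2 - 7*n + 12) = (n - 4)*(n - 2)*(n + 2)*(n + 3)*(n - 3)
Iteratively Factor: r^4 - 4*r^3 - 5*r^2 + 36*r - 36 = (r + 3)*(r^3 - 7*r^2 + 16*r - 12) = (r - 2)*(r + 3)*(r^2 - 5*r + 6) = (r - 3)*(r - 2)*(r + 3)*(r - 2)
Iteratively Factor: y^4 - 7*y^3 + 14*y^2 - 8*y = (y - 4)*(y^3 - 3*y^2 + 2*y) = (y - 4)*(y - 1)*(y^2 - 2*y) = y*(y - 4)*(y - 1)*(y - 2)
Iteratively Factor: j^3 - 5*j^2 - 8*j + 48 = (j - 4)*(j^2 - j - 12) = (j - 4)*(j + 3)*(j - 4)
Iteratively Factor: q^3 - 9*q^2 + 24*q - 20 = (q - 2)*(q^2 - 7*q + 10) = (q - 2)^2*(q - 5)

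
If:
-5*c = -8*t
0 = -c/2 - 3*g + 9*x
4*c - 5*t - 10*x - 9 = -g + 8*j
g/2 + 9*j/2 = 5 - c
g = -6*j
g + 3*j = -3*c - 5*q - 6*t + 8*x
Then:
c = 792/265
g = -2132/265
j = 1066/795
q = -5768/795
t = 99/53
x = -400/159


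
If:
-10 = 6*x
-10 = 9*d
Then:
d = -10/9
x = -5/3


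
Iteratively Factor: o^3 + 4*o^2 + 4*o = (o + 2)*(o^2 + 2*o) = (o + 2)^2*(o)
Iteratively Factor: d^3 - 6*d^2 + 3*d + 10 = (d - 2)*(d^2 - 4*d - 5) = (d - 5)*(d - 2)*(d + 1)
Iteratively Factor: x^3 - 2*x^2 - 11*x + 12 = (x - 4)*(x^2 + 2*x - 3) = (x - 4)*(x + 3)*(x - 1)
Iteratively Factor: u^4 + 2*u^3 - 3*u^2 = (u)*(u^3 + 2*u^2 - 3*u) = u^2*(u^2 + 2*u - 3) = u^2*(u + 3)*(u - 1)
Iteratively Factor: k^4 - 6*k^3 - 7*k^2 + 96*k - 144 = (k + 4)*(k^3 - 10*k^2 + 33*k - 36) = (k - 4)*(k + 4)*(k^2 - 6*k + 9) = (k - 4)*(k - 3)*(k + 4)*(k - 3)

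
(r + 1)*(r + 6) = r^2 + 7*r + 6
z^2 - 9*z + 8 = (z - 8)*(z - 1)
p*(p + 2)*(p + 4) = p^3 + 6*p^2 + 8*p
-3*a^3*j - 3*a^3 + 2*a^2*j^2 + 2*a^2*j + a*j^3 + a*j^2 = (-a + j)*(3*a + j)*(a*j + a)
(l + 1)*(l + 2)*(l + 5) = l^3 + 8*l^2 + 17*l + 10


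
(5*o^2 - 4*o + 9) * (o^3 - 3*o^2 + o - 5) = 5*o^5 - 19*o^4 + 26*o^3 - 56*o^2 + 29*o - 45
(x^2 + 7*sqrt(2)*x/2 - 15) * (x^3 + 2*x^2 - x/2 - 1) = x^5 + 2*x^4 + 7*sqrt(2)*x^4/2 - 31*x^3/2 + 7*sqrt(2)*x^3 - 31*x^2 - 7*sqrt(2)*x^2/4 - 7*sqrt(2)*x/2 + 15*x/2 + 15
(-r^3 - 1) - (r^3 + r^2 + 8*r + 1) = -2*r^3 - r^2 - 8*r - 2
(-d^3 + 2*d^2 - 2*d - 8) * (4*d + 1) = -4*d^4 + 7*d^3 - 6*d^2 - 34*d - 8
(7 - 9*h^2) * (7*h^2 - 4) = -63*h^4 + 85*h^2 - 28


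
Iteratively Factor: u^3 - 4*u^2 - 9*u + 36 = (u - 3)*(u^2 - u - 12) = (u - 4)*(u - 3)*(u + 3)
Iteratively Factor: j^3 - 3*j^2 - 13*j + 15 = (j + 3)*(j^2 - 6*j + 5) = (j - 1)*(j + 3)*(j - 5)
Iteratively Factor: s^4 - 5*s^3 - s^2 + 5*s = (s + 1)*(s^3 - 6*s^2 + 5*s) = (s - 5)*(s + 1)*(s^2 - s) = (s - 5)*(s - 1)*(s + 1)*(s)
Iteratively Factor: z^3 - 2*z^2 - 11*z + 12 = (z - 4)*(z^2 + 2*z - 3) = (z - 4)*(z - 1)*(z + 3)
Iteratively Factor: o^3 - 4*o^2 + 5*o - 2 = (o - 1)*(o^2 - 3*o + 2) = (o - 1)^2*(o - 2)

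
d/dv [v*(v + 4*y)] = 2*v + 4*y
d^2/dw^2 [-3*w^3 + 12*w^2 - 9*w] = 24 - 18*w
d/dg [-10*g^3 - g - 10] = -30*g^2 - 1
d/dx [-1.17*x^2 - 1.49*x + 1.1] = -2.34*x - 1.49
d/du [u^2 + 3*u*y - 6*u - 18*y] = 2*u + 3*y - 6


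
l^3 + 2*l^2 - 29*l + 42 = (l - 3)*(l - 2)*(l + 7)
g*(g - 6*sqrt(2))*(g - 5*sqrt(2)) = g^3 - 11*sqrt(2)*g^2 + 60*g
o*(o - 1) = o^2 - o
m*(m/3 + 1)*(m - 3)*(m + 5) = m^4/3 + 5*m^3/3 - 3*m^2 - 15*m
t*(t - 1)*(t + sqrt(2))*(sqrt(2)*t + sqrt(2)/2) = sqrt(2)*t^4 - sqrt(2)*t^3/2 + 2*t^3 - t^2 - sqrt(2)*t^2/2 - t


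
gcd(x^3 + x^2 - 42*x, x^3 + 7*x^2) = x^2 + 7*x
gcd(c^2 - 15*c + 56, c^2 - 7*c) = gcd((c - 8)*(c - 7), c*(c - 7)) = c - 7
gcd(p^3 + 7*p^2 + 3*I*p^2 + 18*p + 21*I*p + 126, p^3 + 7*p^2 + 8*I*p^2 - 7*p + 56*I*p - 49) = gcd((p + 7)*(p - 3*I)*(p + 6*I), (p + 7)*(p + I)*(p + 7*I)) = p + 7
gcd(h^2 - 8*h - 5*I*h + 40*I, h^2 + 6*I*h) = 1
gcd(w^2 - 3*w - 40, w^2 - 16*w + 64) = w - 8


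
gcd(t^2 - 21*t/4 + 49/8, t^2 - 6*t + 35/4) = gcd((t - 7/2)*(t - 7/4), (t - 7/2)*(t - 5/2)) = t - 7/2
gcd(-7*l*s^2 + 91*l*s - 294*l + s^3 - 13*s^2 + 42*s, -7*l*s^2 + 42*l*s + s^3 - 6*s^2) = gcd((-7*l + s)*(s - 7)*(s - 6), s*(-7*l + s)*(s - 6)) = -7*l*s + 42*l + s^2 - 6*s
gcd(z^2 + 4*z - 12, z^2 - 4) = z - 2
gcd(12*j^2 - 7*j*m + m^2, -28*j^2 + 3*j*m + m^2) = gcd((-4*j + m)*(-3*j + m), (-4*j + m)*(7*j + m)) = 4*j - m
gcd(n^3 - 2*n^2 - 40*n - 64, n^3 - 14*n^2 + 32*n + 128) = n^2 - 6*n - 16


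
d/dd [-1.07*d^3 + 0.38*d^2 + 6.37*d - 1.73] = -3.21*d^2 + 0.76*d + 6.37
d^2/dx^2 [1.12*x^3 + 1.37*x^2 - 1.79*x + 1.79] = 6.72*x + 2.74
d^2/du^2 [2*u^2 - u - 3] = 4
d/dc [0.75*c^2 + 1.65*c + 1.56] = 1.5*c + 1.65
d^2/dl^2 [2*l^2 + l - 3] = 4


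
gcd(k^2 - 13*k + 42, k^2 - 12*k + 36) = k - 6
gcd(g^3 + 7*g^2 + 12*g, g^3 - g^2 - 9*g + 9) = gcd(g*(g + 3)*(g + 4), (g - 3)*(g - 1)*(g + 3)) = g + 3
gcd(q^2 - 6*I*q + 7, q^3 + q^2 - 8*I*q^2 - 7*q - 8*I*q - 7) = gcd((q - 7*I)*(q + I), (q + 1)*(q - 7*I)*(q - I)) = q - 7*I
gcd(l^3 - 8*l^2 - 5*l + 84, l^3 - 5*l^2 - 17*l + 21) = l^2 - 4*l - 21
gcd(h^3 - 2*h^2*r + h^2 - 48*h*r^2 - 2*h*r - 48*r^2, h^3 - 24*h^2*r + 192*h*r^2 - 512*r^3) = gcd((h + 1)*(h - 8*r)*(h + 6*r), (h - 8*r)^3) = -h + 8*r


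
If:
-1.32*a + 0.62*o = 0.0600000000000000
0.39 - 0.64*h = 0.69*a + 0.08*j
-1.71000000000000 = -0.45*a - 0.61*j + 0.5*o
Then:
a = 0.46969696969697*o - 0.0454545454545455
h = 0.303779340536513 - 0.565538841281669*o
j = 0.47317436661699*o + 2.83681073025335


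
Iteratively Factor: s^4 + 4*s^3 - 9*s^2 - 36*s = (s + 4)*(s^3 - 9*s) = (s + 3)*(s + 4)*(s^2 - 3*s) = s*(s + 3)*(s + 4)*(s - 3)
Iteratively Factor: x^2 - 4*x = (x)*(x - 4)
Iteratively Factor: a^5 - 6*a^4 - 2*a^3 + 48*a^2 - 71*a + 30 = (a - 5)*(a^4 - a^3 - 7*a^2 + 13*a - 6) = (a - 5)*(a - 2)*(a^3 + a^2 - 5*a + 3) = (a - 5)*(a - 2)*(a + 3)*(a^2 - 2*a + 1) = (a - 5)*(a - 2)*(a - 1)*(a + 3)*(a - 1)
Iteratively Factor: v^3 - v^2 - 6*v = (v - 3)*(v^2 + 2*v) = v*(v - 3)*(v + 2)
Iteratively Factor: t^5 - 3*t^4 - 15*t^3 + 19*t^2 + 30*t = (t - 2)*(t^4 - t^3 - 17*t^2 - 15*t) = (t - 2)*(t + 3)*(t^3 - 4*t^2 - 5*t) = (t - 2)*(t + 1)*(t + 3)*(t^2 - 5*t) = (t - 5)*(t - 2)*(t + 1)*(t + 3)*(t)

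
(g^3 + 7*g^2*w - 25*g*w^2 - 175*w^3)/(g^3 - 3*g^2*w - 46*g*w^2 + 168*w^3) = (g^2 - 25*w^2)/(g^2 - 10*g*w + 24*w^2)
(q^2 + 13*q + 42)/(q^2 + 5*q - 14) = (q + 6)/(q - 2)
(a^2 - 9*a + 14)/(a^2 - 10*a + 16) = (a - 7)/(a - 8)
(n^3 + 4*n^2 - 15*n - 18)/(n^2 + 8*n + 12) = (n^2 - 2*n - 3)/(n + 2)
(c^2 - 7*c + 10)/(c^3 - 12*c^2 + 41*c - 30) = (c - 2)/(c^2 - 7*c + 6)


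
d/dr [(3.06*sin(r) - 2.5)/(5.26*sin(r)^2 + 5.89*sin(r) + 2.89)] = (-16.0956*sin(r)^2 + 26.3*sin(r) + 23.5684)*cos(r)/(27.6676*sin(r)^4 + 61.9628*sin(r)^3 + 65.0949*sin(r)^2 + 34.0442*sin(r) + 8.3521)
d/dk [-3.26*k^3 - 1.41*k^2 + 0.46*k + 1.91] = -9.78*k^2 - 2.82*k + 0.46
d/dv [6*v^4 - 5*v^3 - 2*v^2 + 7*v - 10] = 24*v^3 - 15*v^2 - 4*v + 7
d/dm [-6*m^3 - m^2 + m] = -18*m^2 - 2*m + 1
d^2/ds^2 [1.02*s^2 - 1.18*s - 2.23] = 2.04000000000000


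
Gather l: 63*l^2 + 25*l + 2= 63*l^2 + 25*l + 2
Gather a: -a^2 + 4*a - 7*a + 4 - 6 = -a^2 - 3*a - 2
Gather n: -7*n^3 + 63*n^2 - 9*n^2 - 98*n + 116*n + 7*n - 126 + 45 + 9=-7*n^3 + 54*n^2 + 25*n - 72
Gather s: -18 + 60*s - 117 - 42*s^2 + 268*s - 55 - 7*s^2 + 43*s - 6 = -49*s^2 + 371*s - 196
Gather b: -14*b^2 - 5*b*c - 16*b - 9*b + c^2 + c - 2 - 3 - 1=-14*b^2 + b*(-5*c - 25) + c^2 + c - 6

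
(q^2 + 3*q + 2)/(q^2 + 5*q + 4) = (q + 2)/(q + 4)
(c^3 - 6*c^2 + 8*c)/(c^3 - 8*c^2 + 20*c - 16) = c/(c - 2)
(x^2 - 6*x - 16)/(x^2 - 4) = (x - 8)/(x - 2)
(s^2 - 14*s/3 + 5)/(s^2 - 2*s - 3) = (s - 5/3)/(s + 1)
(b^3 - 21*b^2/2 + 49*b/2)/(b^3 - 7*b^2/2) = (b - 7)/b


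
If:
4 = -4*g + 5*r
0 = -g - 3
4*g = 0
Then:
No Solution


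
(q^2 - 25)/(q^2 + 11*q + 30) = (q - 5)/(q + 6)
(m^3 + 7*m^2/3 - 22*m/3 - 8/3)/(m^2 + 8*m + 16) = (3*m^2 - 5*m - 2)/(3*(m + 4))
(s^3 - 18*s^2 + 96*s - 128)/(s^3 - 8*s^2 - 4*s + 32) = (s - 8)/(s + 2)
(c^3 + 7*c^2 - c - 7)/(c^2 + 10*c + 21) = (c^2 - 1)/(c + 3)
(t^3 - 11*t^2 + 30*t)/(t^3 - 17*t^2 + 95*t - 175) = t*(t - 6)/(t^2 - 12*t + 35)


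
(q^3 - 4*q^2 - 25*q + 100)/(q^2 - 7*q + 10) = (q^2 + q - 20)/(q - 2)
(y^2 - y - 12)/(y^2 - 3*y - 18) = (y - 4)/(y - 6)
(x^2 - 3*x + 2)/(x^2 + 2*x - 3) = (x - 2)/(x + 3)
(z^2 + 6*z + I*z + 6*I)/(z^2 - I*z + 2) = (z + 6)/(z - 2*I)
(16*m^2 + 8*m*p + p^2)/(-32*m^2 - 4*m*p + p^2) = (4*m + p)/(-8*m + p)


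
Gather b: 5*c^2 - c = 5*c^2 - c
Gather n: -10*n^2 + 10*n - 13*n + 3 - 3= -10*n^2 - 3*n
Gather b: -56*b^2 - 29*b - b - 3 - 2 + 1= -56*b^2 - 30*b - 4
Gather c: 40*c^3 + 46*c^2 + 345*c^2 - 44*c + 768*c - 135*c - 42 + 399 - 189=40*c^3 + 391*c^2 + 589*c + 168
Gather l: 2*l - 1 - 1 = 2*l - 2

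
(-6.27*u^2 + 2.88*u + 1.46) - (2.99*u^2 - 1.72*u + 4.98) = -9.26*u^2 + 4.6*u - 3.52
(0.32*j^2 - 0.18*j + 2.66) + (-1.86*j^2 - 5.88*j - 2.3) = -1.54*j^2 - 6.06*j + 0.36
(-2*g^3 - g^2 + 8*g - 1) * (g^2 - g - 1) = -2*g^5 + g^4 + 11*g^3 - 8*g^2 - 7*g + 1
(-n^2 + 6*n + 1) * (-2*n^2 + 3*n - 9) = 2*n^4 - 15*n^3 + 25*n^2 - 51*n - 9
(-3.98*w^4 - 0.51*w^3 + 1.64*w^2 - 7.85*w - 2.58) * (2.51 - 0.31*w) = 1.2338*w^5 - 9.8317*w^4 - 1.7885*w^3 + 6.5499*w^2 - 18.9037*w - 6.4758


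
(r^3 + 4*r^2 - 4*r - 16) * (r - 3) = r^4 + r^3 - 16*r^2 - 4*r + 48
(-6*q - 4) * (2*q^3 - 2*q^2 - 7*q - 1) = -12*q^4 + 4*q^3 + 50*q^2 + 34*q + 4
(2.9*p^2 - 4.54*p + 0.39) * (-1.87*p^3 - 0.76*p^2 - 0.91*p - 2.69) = -5.423*p^5 + 6.2858*p^4 + 0.0821000000000005*p^3 - 3.966*p^2 + 11.8577*p - 1.0491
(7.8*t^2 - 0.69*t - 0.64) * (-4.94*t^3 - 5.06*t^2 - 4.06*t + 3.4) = -38.532*t^5 - 36.0594*t^4 - 25.015*t^3 + 32.5598*t^2 + 0.2524*t - 2.176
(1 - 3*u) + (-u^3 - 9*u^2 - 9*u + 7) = -u^3 - 9*u^2 - 12*u + 8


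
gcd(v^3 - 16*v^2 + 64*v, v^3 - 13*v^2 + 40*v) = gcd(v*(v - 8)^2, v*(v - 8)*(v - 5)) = v^2 - 8*v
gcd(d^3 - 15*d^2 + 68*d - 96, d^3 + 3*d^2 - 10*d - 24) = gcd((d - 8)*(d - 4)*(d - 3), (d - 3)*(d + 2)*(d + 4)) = d - 3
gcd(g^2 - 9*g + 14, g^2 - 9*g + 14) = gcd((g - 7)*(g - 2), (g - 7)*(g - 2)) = g^2 - 9*g + 14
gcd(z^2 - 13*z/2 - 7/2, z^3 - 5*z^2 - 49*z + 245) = z - 7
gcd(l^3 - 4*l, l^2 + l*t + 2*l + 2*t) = l + 2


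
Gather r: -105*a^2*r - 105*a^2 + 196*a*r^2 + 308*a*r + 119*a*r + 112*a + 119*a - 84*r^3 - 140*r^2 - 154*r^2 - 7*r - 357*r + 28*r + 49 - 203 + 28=-105*a^2 + 231*a - 84*r^3 + r^2*(196*a - 294) + r*(-105*a^2 + 427*a - 336) - 126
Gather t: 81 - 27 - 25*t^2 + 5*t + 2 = -25*t^2 + 5*t + 56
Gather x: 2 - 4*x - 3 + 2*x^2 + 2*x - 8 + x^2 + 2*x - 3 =3*x^2 - 12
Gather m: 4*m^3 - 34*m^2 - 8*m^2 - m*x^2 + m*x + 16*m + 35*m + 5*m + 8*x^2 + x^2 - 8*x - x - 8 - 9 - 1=4*m^3 - 42*m^2 + m*(-x^2 + x + 56) + 9*x^2 - 9*x - 18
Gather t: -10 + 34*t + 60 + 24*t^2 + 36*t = 24*t^2 + 70*t + 50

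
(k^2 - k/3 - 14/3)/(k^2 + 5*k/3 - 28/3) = (k + 2)/(k + 4)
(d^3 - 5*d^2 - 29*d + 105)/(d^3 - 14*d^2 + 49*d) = (d^2 + 2*d - 15)/(d*(d - 7))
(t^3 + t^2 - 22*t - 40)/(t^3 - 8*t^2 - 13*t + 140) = (t + 2)/(t - 7)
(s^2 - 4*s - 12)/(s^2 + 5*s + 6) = (s - 6)/(s + 3)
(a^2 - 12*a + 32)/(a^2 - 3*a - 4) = (a - 8)/(a + 1)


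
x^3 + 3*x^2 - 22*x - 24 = (x - 4)*(x + 1)*(x + 6)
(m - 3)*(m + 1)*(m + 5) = m^3 + 3*m^2 - 13*m - 15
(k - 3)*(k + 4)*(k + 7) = k^3 + 8*k^2 - 5*k - 84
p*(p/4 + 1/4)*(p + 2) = p^3/4 + 3*p^2/4 + p/2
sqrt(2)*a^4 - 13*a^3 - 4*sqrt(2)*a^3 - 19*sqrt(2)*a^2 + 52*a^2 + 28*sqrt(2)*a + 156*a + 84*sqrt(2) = (a - 6)*(a + 2)*(a - 7*sqrt(2))*(sqrt(2)*a + 1)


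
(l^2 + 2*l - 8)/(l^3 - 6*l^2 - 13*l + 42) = (l + 4)/(l^2 - 4*l - 21)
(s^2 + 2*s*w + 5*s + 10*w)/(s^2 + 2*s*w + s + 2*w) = (s + 5)/(s + 1)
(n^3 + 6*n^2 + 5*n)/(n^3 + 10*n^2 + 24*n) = (n^2 + 6*n + 5)/(n^2 + 10*n + 24)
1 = 1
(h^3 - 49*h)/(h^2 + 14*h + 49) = h*(h - 7)/(h + 7)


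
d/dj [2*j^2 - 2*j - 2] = 4*j - 2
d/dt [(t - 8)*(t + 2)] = 2*t - 6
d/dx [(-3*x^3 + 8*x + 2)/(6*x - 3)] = (-4*x^3 + 3*x^2 - 4)/(4*x^2 - 4*x + 1)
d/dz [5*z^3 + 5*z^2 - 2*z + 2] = 15*z^2 + 10*z - 2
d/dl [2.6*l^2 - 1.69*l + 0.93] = 5.2*l - 1.69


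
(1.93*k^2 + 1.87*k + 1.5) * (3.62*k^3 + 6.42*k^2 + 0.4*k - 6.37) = 6.9866*k^5 + 19.16*k^4 + 18.2074*k^3 - 1.9161*k^2 - 11.3119*k - 9.555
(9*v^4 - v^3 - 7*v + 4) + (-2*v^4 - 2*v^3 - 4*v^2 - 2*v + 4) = 7*v^4 - 3*v^3 - 4*v^2 - 9*v + 8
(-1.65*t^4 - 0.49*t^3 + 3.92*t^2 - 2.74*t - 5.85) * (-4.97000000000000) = 8.2005*t^4 + 2.4353*t^3 - 19.4824*t^2 + 13.6178*t + 29.0745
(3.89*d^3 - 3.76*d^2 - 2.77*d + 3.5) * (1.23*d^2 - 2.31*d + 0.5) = 4.7847*d^5 - 13.6107*d^4 + 7.2235*d^3 + 8.8237*d^2 - 9.47*d + 1.75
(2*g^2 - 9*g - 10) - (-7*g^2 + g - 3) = 9*g^2 - 10*g - 7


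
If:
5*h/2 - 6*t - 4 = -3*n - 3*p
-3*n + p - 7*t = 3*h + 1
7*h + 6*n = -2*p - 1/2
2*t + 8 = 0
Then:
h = -5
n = 79/8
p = -99/8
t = -4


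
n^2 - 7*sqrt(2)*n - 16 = (n - 8*sqrt(2))*(n + sqrt(2))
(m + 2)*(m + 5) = m^2 + 7*m + 10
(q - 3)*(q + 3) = q^2 - 9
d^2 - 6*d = d*(d - 6)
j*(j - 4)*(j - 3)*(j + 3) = j^4 - 4*j^3 - 9*j^2 + 36*j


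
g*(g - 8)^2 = g^3 - 16*g^2 + 64*g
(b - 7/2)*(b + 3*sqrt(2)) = b^2 - 7*b/2 + 3*sqrt(2)*b - 21*sqrt(2)/2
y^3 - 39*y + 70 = (y - 5)*(y - 2)*(y + 7)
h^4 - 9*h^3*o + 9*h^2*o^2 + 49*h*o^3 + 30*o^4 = (h - 6*o)*(h - 5*o)*(h + o)^2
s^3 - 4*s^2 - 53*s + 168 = (s - 8)*(s - 3)*(s + 7)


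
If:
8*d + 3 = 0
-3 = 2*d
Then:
No Solution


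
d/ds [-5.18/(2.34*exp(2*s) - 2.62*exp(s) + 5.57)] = (24.2424*exp(s) - 13.5716)*exp(s)/(2.34*exp(2*s) - 2.62*exp(s) + 5.57)^2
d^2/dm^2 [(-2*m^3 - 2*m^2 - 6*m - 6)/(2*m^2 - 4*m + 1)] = 4*(-34*m^3 - 18*m^2 + 87*m - 55)/(8*m^6 - 48*m^5 + 108*m^4 - 112*m^3 + 54*m^2 - 12*m + 1)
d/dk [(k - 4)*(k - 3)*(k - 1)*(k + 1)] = 4*k^3 - 21*k^2 + 22*k + 7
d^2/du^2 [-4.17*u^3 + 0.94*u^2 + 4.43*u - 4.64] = 1.88 - 25.02*u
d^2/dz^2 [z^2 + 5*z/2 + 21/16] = 2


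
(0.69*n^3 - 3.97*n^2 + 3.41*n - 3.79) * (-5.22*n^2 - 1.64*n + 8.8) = -3.6018*n^5 + 19.5918*n^4 - 5.2174*n^3 - 20.7446*n^2 + 36.2236*n - 33.352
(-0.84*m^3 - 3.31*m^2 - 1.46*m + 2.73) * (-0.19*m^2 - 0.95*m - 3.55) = 0.1596*m^5 + 1.4269*m^4 + 6.4039*m^3 + 12.6188*m^2 + 2.5895*m - 9.6915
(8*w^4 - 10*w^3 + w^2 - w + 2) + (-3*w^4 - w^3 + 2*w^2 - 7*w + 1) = 5*w^4 - 11*w^3 + 3*w^2 - 8*w + 3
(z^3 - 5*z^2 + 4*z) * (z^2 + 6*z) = z^5 + z^4 - 26*z^3 + 24*z^2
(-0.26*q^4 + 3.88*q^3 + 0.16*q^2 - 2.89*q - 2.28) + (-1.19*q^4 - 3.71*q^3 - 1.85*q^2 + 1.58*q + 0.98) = -1.45*q^4 + 0.17*q^3 - 1.69*q^2 - 1.31*q - 1.3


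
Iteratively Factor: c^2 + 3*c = (c + 3)*(c)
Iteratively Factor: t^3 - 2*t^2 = (t)*(t^2 - 2*t) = t*(t - 2)*(t)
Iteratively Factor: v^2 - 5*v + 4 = (v - 4)*(v - 1)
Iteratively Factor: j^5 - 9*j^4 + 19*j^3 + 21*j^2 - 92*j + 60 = (j - 5)*(j^4 - 4*j^3 - j^2 + 16*j - 12) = (j - 5)*(j - 3)*(j^3 - j^2 - 4*j + 4) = (j - 5)*(j - 3)*(j - 2)*(j^2 + j - 2) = (j - 5)*(j - 3)*(j - 2)*(j + 2)*(j - 1)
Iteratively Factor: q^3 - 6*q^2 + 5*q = (q - 1)*(q^2 - 5*q) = (q - 5)*(q - 1)*(q)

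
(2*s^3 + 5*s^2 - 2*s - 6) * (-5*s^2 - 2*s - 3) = -10*s^5 - 29*s^4 - 6*s^3 + 19*s^2 + 18*s + 18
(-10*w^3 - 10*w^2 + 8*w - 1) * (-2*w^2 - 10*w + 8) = 20*w^5 + 120*w^4 + 4*w^3 - 158*w^2 + 74*w - 8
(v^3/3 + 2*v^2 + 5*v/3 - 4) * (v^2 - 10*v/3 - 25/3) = v^5/3 + 8*v^4/9 - 70*v^3/9 - 236*v^2/9 - 5*v/9 + 100/3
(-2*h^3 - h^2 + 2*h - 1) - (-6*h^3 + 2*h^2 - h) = 4*h^3 - 3*h^2 + 3*h - 1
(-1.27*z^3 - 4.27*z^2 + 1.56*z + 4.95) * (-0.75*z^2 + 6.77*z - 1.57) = 0.9525*z^5 - 5.3954*z^4 - 28.084*z^3 + 13.5526*z^2 + 31.0623*z - 7.7715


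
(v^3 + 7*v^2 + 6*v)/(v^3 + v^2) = (v + 6)/v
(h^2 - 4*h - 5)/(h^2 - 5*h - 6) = (h - 5)/(h - 6)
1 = 1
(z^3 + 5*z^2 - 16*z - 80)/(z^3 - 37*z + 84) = (z^2 + 9*z + 20)/(z^2 + 4*z - 21)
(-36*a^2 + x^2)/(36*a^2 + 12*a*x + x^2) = (-6*a + x)/(6*a + x)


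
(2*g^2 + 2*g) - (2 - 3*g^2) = 5*g^2 + 2*g - 2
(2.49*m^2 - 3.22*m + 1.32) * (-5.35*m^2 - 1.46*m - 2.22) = -13.3215*m^4 + 13.5916*m^3 - 7.8886*m^2 + 5.2212*m - 2.9304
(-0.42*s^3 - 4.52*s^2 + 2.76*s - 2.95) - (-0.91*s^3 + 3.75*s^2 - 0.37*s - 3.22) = 0.49*s^3 - 8.27*s^2 + 3.13*s + 0.27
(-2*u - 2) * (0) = 0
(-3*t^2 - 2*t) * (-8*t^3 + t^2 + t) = 24*t^5 + 13*t^4 - 5*t^3 - 2*t^2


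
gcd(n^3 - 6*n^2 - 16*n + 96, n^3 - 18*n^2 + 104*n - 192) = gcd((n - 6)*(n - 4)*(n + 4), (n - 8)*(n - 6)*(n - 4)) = n^2 - 10*n + 24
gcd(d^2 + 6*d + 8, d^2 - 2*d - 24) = d + 4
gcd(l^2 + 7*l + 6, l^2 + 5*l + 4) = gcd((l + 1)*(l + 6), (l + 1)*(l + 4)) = l + 1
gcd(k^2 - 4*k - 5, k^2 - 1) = k + 1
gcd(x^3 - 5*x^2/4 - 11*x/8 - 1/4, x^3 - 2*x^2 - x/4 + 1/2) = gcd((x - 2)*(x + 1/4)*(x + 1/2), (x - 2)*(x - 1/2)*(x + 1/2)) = x^2 - 3*x/2 - 1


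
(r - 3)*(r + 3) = r^2 - 9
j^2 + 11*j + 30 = (j + 5)*(j + 6)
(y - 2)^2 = y^2 - 4*y + 4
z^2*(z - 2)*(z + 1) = z^4 - z^3 - 2*z^2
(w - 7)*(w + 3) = w^2 - 4*w - 21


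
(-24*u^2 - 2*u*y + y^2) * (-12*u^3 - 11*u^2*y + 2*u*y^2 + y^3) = 288*u^5 + 288*u^4*y - 38*u^3*y^2 - 39*u^2*y^3 + y^5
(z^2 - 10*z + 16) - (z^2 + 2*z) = 16 - 12*z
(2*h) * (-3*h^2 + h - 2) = -6*h^3 + 2*h^2 - 4*h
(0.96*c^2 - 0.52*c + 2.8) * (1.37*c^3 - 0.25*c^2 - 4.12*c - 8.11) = 1.3152*c^5 - 0.9524*c^4 + 0.0107999999999998*c^3 - 6.3432*c^2 - 7.3188*c - 22.708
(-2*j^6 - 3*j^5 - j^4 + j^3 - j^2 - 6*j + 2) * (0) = 0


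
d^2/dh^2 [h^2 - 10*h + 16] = 2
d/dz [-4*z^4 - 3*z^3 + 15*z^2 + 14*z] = -16*z^3 - 9*z^2 + 30*z + 14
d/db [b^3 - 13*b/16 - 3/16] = 3*b^2 - 13/16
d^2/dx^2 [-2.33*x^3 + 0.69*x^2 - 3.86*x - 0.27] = 1.38 - 13.98*x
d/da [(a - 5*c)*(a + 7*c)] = 2*a + 2*c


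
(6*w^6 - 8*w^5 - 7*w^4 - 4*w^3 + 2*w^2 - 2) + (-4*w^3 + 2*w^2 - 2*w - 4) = 6*w^6 - 8*w^5 - 7*w^4 - 8*w^3 + 4*w^2 - 2*w - 6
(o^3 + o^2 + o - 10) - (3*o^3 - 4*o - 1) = -2*o^3 + o^2 + 5*o - 9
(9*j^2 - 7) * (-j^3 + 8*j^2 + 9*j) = -9*j^5 + 72*j^4 + 88*j^3 - 56*j^2 - 63*j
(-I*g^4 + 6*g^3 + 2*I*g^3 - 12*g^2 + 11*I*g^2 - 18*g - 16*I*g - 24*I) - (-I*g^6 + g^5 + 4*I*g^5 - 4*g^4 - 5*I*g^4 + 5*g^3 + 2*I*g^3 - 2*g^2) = I*g^6 - g^5 - 4*I*g^5 + 4*g^4 + 4*I*g^4 + g^3 - 10*g^2 + 11*I*g^2 - 18*g - 16*I*g - 24*I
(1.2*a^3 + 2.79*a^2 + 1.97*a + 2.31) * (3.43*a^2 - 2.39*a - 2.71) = 4.116*a^5 + 6.7017*a^4 - 3.163*a^3 - 4.3459*a^2 - 10.8596*a - 6.2601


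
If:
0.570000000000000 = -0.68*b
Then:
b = -0.84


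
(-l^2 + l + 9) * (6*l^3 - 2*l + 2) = -6*l^5 + 6*l^4 + 56*l^3 - 4*l^2 - 16*l + 18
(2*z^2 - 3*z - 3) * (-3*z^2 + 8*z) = -6*z^4 + 25*z^3 - 15*z^2 - 24*z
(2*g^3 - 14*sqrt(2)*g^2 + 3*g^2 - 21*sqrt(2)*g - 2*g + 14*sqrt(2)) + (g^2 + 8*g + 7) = 2*g^3 - 14*sqrt(2)*g^2 + 4*g^2 - 21*sqrt(2)*g + 6*g + 7 + 14*sqrt(2)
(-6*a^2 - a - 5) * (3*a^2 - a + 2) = -18*a^4 + 3*a^3 - 26*a^2 + 3*a - 10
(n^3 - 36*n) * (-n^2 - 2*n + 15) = -n^5 - 2*n^4 + 51*n^3 + 72*n^2 - 540*n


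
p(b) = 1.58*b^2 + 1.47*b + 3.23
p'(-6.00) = -17.49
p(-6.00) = 51.29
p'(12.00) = 39.39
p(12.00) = 248.39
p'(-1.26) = -2.51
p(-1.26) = 3.89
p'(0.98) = 4.57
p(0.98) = 6.19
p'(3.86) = 13.67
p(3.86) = 32.45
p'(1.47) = 6.12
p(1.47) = 8.81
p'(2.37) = 8.96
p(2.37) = 15.59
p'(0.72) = 3.75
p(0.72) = 5.11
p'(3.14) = 11.39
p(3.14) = 23.42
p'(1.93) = 7.57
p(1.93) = 11.95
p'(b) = 3.16*b + 1.47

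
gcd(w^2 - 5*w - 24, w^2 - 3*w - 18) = w + 3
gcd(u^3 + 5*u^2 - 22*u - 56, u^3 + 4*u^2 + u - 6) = u + 2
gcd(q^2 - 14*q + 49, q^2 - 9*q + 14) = q - 7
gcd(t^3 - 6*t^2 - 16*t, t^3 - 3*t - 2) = 1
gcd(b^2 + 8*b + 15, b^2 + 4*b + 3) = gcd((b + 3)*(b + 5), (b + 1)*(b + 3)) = b + 3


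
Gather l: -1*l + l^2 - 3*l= l^2 - 4*l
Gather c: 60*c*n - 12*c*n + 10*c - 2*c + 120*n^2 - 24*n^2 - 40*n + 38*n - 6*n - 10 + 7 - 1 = c*(48*n + 8) + 96*n^2 - 8*n - 4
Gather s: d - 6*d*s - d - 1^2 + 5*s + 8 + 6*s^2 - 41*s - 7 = 6*s^2 + s*(-6*d - 36)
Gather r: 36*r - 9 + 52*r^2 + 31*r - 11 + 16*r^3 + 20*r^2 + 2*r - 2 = 16*r^3 + 72*r^2 + 69*r - 22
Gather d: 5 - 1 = 4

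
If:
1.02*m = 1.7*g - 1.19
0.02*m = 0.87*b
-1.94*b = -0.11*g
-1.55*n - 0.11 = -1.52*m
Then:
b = -0.08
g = -1.46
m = -3.60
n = -3.60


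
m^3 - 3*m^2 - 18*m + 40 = (m - 5)*(m - 2)*(m + 4)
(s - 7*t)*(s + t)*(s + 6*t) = s^3 - 43*s*t^2 - 42*t^3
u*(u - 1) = u^2 - u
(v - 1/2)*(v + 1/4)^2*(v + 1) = v^4 + v^3 - 3*v^2/16 - 7*v/32 - 1/32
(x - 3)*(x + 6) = x^2 + 3*x - 18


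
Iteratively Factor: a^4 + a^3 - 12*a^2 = (a)*(a^3 + a^2 - 12*a) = a*(a - 3)*(a^2 + 4*a) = a^2*(a - 3)*(a + 4)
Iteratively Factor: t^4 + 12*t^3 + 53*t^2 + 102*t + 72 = (t + 2)*(t^3 + 10*t^2 + 33*t + 36) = (t + 2)*(t + 4)*(t^2 + 6*t + 9) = (t + 2)*(t + 3)*(t + 4)*(t + 3)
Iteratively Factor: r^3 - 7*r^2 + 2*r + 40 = (r - 5)*(r^2 - 2*r - 8) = (r - 5)*(r - 4)*(r + 2)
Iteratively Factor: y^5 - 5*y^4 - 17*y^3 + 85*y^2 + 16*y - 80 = (y - 5)*(y^4 - 17*y^2 + 16) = (y - 5)*(y - 4)*(y^3 + 4*y^2 - y - 4) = (y - 5)*(y - 4)*(y + 1)*(y^2 + 3*y - 4) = (y - 5)*(y - 4)*(y - 1)*(y + 1)*(y + 4)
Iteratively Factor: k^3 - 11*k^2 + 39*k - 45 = (k - 3)*(k^2 - 8*k + 15) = (k - 5)*(k - 3)*(k - 3)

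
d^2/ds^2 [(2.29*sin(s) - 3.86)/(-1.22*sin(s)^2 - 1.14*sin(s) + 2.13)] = (3.408436*sin(s)^5 - 26.165828*sin(s)^4 + 12.782428*sin(s)^3 - 5.106918*sin(s)^2 - 2.477187*sin(s) + 18.972948)/(1.22*sin(s)^2 + 1.14*sin(s) - 2.13)^3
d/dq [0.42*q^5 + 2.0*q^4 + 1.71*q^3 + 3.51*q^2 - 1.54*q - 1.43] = 2.1*q^4 + 8.0*q^3 + 5.13*q^2 + 7.02*q - 1.54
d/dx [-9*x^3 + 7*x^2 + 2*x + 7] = -27*x^2 + 14*x + 2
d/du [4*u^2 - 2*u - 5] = 8*u - 2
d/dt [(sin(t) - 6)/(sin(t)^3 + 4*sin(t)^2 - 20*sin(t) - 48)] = (-2*sin(t)^3 + 14*sin(t)^2 + 48*sin(t) - 168)*cos(t)/(sin(t)^3 + 4*sin(t)^2 - 20*sin(t) - 48)^2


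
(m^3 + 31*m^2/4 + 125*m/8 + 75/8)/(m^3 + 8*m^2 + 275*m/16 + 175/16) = 2*(2*m + 3)/(4*m + 7)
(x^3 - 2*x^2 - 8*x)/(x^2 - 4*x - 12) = x*(x - 4)/(x - 6)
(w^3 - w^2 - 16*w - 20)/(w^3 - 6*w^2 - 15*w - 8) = (-w^3 + w^2 + 16*w + 20)/(-w^3 + 6*w^2 + 15*w + 8)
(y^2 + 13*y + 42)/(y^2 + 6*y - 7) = (y + 6)/(y - 1)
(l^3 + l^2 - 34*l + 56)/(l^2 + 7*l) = l - 6 + 8/l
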